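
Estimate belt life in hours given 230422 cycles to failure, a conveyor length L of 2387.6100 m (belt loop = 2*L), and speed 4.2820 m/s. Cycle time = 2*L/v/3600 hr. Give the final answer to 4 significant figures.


cycle_time = 2 * 2387.6100 / 4.2820 / 3600 = 0.309773 hr
life = 230422 * 0.309773 = 71380 hours


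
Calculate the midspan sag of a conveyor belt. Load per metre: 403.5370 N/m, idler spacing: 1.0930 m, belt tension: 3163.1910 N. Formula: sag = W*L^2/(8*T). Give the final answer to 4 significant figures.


sag = 403.5370 * 1.0930^2 / (8 * 3163.1910)
sag = 0.01905 m


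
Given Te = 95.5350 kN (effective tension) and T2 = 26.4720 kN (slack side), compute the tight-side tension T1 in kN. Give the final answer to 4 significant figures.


T1 = Te + T2 = 95.5350 + 26.4720
T1 = 122.0 kN


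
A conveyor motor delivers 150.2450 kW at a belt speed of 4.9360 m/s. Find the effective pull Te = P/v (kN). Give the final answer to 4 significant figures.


Te = P / v = 150.2450 / 4.9360
Te = 30.44 kN


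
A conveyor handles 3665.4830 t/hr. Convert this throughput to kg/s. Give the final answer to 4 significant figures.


m_dot = 3665.4830 * 1000 / 3600
m_dot = 1018 kg/s


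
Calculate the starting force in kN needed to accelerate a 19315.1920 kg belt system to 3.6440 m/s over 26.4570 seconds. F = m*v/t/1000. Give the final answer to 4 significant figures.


F = 19315.1920 * 3.6440 / 26.4570 / 1000
F = 2.660 kN


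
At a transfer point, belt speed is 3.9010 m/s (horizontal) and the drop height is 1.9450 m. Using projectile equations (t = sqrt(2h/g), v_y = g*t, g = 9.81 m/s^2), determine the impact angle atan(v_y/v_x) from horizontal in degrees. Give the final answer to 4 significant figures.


t = sqrt(2*1.9450/9.81) = 0.62971 s
v_y = 9.81 * 0.62971 = 6.17746 m/s
angle = atan(6.17746 / 3.9010) = 57.73 deg


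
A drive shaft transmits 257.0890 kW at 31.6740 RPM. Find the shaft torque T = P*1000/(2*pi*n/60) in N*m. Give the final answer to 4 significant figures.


omega = 2*pi*31.6740/60 = 3.31689 rad/s
T = 257.0890*1000 / 3.31689
T = 77510 N*m


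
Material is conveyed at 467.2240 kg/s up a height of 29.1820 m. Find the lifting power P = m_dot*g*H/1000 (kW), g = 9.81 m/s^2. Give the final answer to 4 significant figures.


P = 467.2240 * 9.81 * 29.1820 / 1000
P = 133.8 kW


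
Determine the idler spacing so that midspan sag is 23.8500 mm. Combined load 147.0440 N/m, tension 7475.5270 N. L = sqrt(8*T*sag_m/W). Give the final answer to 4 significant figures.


sag = 23.8500/1000 = 0.023850 m
L = sqrt(8 * 7475.5270 * 0.023850 / 147.0440)
L = 3.114 m


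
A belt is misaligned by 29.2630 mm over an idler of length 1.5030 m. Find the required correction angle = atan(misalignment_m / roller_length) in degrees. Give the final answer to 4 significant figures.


misalign_m = 29.2630 / 1000 = 0.029263 m
angle = atan(0.029263 / 1.5030)
angle = 1.115 deg


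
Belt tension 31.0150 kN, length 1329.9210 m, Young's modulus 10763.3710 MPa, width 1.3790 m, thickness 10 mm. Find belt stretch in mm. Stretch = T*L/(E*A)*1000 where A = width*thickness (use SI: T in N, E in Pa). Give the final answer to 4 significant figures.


A = 1.3790 * 0.01 = 0.01379 m^2
Stretch = 31.0150*1000 * 1329.9210 / (10763.3710e6 * 0.01379) * 1000
Stretch = 277.9 mm


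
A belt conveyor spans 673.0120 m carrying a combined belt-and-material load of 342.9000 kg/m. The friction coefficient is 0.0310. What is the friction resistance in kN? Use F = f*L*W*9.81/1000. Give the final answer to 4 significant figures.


F = 0.0310 * 673.0120 * 342.9000 * 9.81 / 1000
F = 70.18 kN


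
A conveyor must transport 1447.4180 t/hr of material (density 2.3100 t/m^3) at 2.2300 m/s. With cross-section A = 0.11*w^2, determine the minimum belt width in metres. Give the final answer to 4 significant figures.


A_req = 1447.4180 / (2.2300 * 2.3100 * 3600) = 0.0780503 m^2
w = sqrt(0.0780503 / 0.11)
w = 0.8423 m


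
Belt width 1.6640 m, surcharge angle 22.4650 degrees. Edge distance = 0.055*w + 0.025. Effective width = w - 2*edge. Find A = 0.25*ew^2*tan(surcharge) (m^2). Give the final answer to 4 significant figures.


edge = 0.055*1.6640 + 0.025 = 0.11652 m
ew = 1.6640 - 2*0.11652 = 1.43096 m
A = 0.25 * 1.43096^2 * tan(22.4650 deg)
A = 0.2117 m^2


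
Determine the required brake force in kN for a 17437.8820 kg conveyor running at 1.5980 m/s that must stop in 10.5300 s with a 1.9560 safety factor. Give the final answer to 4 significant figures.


F = 17437.8820 * 1.5980 / 10.5300 * 1.9560 / 1000
F = 5.176 kN


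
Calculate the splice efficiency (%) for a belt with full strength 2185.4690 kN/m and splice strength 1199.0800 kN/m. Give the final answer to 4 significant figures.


Eff = 1199.0800 / 2185.4690 * 100
Eff = 54.87 %


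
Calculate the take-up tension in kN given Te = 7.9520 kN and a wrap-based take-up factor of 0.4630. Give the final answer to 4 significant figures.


T_tu = 7.9520 * 0.4630
T_tu = 3.682 kN


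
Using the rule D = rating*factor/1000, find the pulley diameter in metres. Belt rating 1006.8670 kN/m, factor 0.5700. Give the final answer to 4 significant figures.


D = 1006.8670 * 0.5700 / 1000
D = 0.5739 m


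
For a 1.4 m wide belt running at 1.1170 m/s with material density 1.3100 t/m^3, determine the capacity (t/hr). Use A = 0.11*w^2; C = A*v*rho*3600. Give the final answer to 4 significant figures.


A = 0.11 * 1.4^2 = 0.2156 m^2
C = 0.2156 * 1.1170 * 1.3100 * 3600
C = 1136 t/hr


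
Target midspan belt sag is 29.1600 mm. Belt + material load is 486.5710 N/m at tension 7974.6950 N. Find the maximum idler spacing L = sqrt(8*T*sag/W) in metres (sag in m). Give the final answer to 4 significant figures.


sag = 29.1600/1000 = 0.029160 m
L = sqrt(8 * 7974.6950 * 0.029160 / 486.5710)
L = 1.955 m


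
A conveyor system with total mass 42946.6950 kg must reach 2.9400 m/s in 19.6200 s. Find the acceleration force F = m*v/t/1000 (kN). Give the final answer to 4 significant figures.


F = 42946.6950 * 2.9400 / 19.6200 / 1000
F = 6.435 kN


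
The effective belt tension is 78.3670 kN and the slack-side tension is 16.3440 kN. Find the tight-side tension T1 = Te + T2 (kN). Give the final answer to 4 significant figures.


T1 = Te + T2 = 78.3670 + 16.3440
T1 = 94.71 kN


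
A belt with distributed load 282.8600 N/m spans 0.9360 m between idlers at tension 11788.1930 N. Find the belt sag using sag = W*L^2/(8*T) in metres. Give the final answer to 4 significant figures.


sag = 282.8600 * 0.9360^2 / (8 * 11788.1930)
sag = 0.002628 m


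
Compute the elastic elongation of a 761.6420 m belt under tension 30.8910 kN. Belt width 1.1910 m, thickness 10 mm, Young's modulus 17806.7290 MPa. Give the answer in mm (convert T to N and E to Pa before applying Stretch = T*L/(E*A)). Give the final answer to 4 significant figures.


A = 1.1910 * 0.01 = 0.01191 m^2
Stretch = 30.8910*1000 * 761.6420 / (17806.7290e6 * 0.01191) * 1000
Stretch = 110.9 mm


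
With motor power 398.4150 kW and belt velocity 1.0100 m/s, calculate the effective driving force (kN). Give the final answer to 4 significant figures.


Te = P / v = 398.4150 / 1.0100
Te = 394.5 kN


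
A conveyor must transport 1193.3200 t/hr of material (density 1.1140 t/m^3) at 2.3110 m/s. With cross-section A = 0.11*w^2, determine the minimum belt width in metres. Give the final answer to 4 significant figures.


A_req = 1193.3200 / (2.3110 * 1.1140 * 3600) = 0.128757 m^2
w = sqrt(0.128757 / 0.11)
w = 1.082 m


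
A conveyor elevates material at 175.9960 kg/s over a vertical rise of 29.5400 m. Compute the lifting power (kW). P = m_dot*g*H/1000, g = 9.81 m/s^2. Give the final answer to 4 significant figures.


P = 175.9960 * 9.81 * 29.5400 / 1000
P = 51.00 kW


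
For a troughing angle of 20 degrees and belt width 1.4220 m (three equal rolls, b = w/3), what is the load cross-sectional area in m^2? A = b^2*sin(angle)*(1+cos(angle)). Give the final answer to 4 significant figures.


b = 1.4220/3 = 0.474 m
A = 0.474^2 * sin(20 deg) * (1 + cos(20 deg))
A = 0.1491 m^2


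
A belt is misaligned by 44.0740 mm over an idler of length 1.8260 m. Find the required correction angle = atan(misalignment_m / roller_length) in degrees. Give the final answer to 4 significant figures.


misalign_m = 44.0740 / 1000 = 0.044074 m
angle = atan(0.044074 / 1.8260)
angle = 1.383 deg


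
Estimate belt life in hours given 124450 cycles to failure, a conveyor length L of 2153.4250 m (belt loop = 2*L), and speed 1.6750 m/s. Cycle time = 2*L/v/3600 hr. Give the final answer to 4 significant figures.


cycle_time = 2 * 2153.4250 / 1.6750 / 3600 = 0.714237 hr
life = 124450 * 0.714237 = 88890 hours


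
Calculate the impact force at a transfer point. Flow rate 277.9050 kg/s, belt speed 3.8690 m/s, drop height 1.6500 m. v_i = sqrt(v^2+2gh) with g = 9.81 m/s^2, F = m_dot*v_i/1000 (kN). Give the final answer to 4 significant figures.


v_i = sqrt(3.8690^2 + 2*9.81*1.6500) = 6.88056 m/s
F = 277.9050 * 6.88056 / 1000
F = 1.912 kN


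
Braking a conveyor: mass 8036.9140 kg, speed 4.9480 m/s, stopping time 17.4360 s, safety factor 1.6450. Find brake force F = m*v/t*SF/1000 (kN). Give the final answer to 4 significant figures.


F = 8036.9140 * 4.9480 / 17.4360 * 1.6450 / 1000
F = 3.752 kN


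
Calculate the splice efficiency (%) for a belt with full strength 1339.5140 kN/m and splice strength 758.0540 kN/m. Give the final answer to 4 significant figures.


Eff = 758.0540 / 1339.5140 * 100
Eff = 56.59 %


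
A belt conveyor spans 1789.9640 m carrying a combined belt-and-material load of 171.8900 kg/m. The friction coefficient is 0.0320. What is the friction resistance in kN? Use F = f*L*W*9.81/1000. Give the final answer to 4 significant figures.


F = 0.0320 * 1789.9640 * 171.8900 * 9.81 / 1000
F = 96.59 kN


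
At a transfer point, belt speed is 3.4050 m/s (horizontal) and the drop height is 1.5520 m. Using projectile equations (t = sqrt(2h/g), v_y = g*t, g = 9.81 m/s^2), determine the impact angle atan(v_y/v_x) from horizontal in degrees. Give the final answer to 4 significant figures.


t = sqrt(2*1.5520/9.81) = 0.562505 s
v_y = 9.81 * 0.562505 = 5.51817 m/s
angle = atan(5.51817 / 3.4050) = 58.32 deg


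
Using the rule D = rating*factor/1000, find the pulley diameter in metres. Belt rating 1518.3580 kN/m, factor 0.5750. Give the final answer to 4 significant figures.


D = 1518.3580 * 0.5750 / 1000
D = 0.8731 m


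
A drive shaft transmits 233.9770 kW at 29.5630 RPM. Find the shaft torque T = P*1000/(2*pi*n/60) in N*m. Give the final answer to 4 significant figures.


omega = 2*pi*29.5630/60 = 3.09583 rad/s
T = 233.9770*1000 / 3.09583
T = 75580 N*m


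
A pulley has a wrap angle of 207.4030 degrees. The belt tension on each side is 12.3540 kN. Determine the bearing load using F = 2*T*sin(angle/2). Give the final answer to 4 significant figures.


F = 2 * 12.3540 * sin(207.4030/2 deg)
F = 24.00 kN


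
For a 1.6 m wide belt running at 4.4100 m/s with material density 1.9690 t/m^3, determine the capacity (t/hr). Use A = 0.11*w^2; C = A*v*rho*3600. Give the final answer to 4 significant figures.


A = 0.11 * 1.6^2 = 0.2816 m^2
C = 0.2816 * 4.4100 * 1.9690 * 3600
C = 8803 t/hr


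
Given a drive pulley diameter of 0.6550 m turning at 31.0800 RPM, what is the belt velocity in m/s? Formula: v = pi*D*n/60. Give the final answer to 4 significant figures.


v = pi * 0.6550 * 31.0800 / 60
v = 1.066 m/s


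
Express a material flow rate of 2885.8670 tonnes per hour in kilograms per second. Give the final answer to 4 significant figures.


m_dot = 2885.8670 * 1000 / 3600
m_dot = 801.6 kg/s


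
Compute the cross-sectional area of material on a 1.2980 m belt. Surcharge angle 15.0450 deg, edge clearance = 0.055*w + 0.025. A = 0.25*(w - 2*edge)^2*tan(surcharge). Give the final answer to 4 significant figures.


edge = 0.055*1.2980 + 0.025 = 0.09639 m
ew = 1.2980 - 2*0.09639 = 1.10522 m
A = 0.25 * 1.10522^2 * tan(15.0450 deg)
A = 0.08208 m^2


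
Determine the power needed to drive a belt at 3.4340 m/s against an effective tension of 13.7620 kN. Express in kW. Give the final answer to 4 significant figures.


P = Te * v = 13.7620 * 3.4340
P = 47.26 kW


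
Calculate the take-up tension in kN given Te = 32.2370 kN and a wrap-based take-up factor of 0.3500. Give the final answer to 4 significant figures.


T_tu = 32.2370 * 0.3500
T_tu = 11.28 kN


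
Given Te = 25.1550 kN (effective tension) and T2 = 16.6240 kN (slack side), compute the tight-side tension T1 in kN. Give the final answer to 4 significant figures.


T1 = Te + T2 = 25.1550 + 16.6240
T1 = 41.78 kN


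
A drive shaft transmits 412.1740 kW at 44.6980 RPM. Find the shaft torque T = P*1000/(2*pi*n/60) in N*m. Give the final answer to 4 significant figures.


omega = 2*pi*44.6980/60 = 4.68076 rad/s
T = 412.1740*1000 / 4.68076
T = 88060 N*m


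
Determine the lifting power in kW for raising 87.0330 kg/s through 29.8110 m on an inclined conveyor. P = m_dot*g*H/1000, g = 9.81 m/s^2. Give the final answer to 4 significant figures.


P = 87.0330 * 9.81 * 29.8110 / 1000
P = 25.45 kW


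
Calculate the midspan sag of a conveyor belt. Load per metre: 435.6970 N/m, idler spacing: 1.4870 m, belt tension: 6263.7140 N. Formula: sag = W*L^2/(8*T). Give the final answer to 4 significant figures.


sag = 435.6970 * 1.4870^2 / (8 * 6263.7140)
sag = 0.01923 m


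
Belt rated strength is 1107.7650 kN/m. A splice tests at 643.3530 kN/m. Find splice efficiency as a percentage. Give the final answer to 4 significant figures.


Eff = 643.3530 / 1107.7650 * 100
Eff = 58.08 %


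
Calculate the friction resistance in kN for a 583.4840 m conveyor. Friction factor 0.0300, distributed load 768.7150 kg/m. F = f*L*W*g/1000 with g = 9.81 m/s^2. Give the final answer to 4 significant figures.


F = 0.0300 * 583.4840 * 768.7150 * 9.81 / 1000
F = 132.0 kN


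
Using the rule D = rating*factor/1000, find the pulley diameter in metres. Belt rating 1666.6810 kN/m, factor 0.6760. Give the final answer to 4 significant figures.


D = 1666.6810 * 0.6760 / 1000
D = 1.127 m


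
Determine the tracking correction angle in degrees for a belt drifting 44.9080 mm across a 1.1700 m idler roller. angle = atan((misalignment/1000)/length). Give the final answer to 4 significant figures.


misalign_m = 44.9080 / 1000 = 0.044908 m
angle = atan(0.044908 / 1.1700)
angle = 2.198 deg


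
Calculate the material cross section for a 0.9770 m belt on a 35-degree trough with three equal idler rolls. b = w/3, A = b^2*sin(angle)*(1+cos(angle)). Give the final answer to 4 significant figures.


b = 0.9770/3 = 0.325667 m
A = 0.325667^2 * sin(35 deg) * (1 + cos(35 deg))
A = 0.1107 m^2


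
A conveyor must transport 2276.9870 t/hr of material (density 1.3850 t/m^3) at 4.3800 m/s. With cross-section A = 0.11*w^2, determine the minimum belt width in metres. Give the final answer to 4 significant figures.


A_req = 2276.9870 / (4.3800 * 1.3850 * 3600) = 0.104264 m^2
w = sqrt(0.104264 / 0.11)
w = 0.9736 m


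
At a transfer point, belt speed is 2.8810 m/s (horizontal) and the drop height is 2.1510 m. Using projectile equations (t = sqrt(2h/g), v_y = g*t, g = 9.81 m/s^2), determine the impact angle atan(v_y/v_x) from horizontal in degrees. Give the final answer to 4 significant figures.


t = sqrt(2*2.1510/9.81) = 0.662218 s
v_y = 9.81 * 0.662218 = 6.49636 m/s
angle = atan(6.49636 / 2.8810) = 66.08 deg


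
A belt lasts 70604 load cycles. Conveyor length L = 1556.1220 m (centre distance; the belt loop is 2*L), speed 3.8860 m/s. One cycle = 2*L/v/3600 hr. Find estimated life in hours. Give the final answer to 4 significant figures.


cycle_time = 2 * 1556.1220 / 3.8860 / 3600 = 0.222468 hr
life = 70604 * 0.222468 = 15710 hours


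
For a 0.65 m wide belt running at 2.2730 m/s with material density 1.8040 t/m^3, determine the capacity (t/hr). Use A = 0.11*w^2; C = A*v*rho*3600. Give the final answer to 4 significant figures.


A = 0.11 * 0.65^2 = 0.046475 m^2
C = 0.046475 * 2.2730 * 1.8040 * 3600
C = 686.1 t/hr


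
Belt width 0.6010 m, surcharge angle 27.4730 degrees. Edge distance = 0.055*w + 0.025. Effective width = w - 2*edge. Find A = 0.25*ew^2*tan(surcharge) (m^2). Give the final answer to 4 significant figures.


edge = 0.055*0.6010 + 0.025 = 0.058055 m
ew = 0.6010 - 2*0.058055 = 0.48489 m
A = 0.25 * 0.48489^2 * tan(27.4730 deg)
A = 0.03056 m^2


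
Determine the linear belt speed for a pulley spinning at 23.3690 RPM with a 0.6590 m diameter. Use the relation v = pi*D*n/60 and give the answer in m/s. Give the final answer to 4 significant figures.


v = pi * 0.6590 * 23.3690 / 60
v = 0.8064 m/s


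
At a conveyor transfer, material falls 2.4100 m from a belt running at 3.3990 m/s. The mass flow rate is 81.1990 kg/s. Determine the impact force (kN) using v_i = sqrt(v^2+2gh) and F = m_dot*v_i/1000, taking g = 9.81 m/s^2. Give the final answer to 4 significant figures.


v_i = sqrt(3.3990^2 + 2*9.81*2.4100) = 7.67055 m/s
F = 81.1990 * 7.67055 / 1000
F = 0.6228 kN


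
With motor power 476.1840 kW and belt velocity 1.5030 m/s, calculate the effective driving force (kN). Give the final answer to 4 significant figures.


Te = P / v = 476.1840 / 1.5030
Te = 316.8 kN


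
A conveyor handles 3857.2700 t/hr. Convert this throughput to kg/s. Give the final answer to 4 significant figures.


m_dot = 3857.2700 * 1000 / 3600
m_dot = 1071 kg/s


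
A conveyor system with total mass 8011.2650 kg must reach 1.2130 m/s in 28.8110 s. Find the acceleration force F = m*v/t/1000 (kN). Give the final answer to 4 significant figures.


F = 8011.2650 * 1.2130 / 28.8110 / 1000
F = 0.3373 kN


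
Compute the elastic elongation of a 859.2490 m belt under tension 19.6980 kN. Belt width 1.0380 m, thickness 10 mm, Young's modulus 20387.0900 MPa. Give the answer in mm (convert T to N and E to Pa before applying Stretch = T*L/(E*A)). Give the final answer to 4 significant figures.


A = 1.0380 * 0.01 = 0.01038 m^2
Stretch = 19.6980*1000 * 859.2490 / (20387.0900e6 * 0.01038) * 1000
Stretch = 79.98 mm


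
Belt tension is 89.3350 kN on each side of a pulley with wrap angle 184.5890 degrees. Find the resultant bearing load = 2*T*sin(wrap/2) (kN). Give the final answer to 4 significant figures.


F = 2 * 89.3350 * sin(184.5890/2 deg)
F = 178.5 kN


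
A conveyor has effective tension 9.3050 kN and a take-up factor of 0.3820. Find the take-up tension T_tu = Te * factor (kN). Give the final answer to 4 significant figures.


T_tu = 9.3050 * 0.3820
T_tu = 3.555 kN


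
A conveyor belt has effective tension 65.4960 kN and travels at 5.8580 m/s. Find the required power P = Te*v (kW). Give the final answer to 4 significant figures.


P = Te * v = 65.4960 * 5.8580
P = 383.7 kW


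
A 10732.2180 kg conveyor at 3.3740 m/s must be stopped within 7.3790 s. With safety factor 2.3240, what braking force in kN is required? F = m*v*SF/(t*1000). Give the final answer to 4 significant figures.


F = 10732.2180 * 3.3740 / 7.3790 * 2.3240 / 1000
F = 11.40 kN


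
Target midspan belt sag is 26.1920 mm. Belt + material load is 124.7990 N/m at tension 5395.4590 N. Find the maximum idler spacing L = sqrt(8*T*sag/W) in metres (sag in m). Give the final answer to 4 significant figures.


sag = 26.1920/1000 = 0.026192 m
L = sqrt(8 * 5395.4590 * 0.026192 / 124.7990)
L = 3.010 m


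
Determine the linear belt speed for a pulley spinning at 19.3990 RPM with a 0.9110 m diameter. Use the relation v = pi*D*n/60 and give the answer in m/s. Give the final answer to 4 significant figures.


v = pi * 0.9110 * 19.3990 / 60
v = 0.9253 m/s


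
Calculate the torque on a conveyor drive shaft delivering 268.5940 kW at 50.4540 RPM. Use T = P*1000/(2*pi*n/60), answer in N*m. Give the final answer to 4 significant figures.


omega = 2*pi*50.4540/60 = 5.28353 rad/s
T = 268.5940*1000 / 5.28353
T = 50840 N*m


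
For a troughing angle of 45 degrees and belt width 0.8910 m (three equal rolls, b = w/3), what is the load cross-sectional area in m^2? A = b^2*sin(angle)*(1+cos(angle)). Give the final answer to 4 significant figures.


b = 0.8910/3 = 0.297 m
A = 0.297^2 * sin(45 deg) * (1 + cos(45 deg))
A = 0.1065 m^2


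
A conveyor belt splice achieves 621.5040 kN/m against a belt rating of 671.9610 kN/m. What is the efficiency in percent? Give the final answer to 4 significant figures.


Eff = 621.5040 / 671.9610 * 100
Eff = 92.49 %


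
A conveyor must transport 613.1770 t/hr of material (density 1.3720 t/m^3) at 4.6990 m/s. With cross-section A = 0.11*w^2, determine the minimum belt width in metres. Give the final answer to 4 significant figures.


A_req = 613.1770 / (4.6990 * 1.3720 * 3600) = 0.0264195 m^2
w = sqrt(0.0264195 / 0.11)
w = 0.4901 m


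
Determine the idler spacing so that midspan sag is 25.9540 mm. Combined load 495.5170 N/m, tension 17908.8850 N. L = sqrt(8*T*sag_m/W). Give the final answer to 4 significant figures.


sag = 25.9540/1000 = 0.025954 m
L = sqrt(8 * 17908.8850 * 0.025954 / 495.5170)
L = 2.739 m


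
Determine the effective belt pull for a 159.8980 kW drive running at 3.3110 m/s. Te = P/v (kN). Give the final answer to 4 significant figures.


Te = P / v = 159.8980 / 3.3110
Te = 48.29 kN


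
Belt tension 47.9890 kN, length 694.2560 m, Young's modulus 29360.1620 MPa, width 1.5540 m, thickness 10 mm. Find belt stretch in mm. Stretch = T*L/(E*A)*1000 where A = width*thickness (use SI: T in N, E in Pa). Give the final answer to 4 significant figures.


A = 1.5540 * 0.01 = 0.01554 m^2
Stretch = 47.9890*1000 * 694.2560 / (29360.1620e6 * 0.01554) * 1000
Stretch = 73.02 mm


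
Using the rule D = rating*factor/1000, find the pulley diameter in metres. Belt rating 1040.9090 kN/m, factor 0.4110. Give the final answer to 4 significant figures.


D = 1040.9090 * 0.4110 / 1000
D = 0.4278 m


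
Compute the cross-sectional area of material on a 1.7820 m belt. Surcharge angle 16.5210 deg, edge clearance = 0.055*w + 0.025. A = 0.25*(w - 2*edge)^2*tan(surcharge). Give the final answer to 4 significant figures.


edge = 0.055*1.7820 + 0.025 = 0.12301 m
ew = 1.7820 - 2*0.12301 = 1.53598 m
A = 0.25 * 1.53598^2 * tan(16.5210 deg)
A = 0.1749 m^2


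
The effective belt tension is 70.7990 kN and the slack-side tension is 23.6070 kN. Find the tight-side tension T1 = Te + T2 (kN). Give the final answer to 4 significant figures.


T1 = Te + T2 = 70.7990 + 23.6070
T1 = 94.41 kN


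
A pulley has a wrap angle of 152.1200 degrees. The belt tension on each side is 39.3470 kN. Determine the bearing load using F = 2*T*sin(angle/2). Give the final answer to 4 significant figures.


F = 2 * 39.3470 * sin(152.1200/2 deg)
F = 76.38 kN


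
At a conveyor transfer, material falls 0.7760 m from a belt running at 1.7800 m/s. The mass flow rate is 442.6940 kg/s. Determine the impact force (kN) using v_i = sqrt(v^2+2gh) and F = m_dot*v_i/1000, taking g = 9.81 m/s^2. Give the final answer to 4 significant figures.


v_i = sqrt(1.7800^2 + 2*9.81*0.7760) = 4.28877 m/s
F = 442.6940 * 4.28877 / 1000
F = 1.899 kN


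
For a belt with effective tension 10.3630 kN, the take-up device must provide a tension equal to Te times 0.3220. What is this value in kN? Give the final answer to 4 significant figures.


T_tu = 10.3630 * 0.3220
T_tu = 3.337 kN


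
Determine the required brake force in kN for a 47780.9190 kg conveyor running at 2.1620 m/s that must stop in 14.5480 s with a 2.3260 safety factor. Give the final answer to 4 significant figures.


F = 47780.9190 * 2.1620 / 14.5480 * 2.3260 / 1000
F = 16.52 kN


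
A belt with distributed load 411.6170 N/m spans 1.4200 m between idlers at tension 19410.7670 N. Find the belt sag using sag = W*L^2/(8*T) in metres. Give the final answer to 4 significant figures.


sag = 411.6170 * 1.4200^2 / (8 * 19410.7670)
sag = 0.005345 m


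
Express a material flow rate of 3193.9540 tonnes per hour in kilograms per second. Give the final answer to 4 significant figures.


m_dot = 3193.9540 * 1000 / 3600
m_dot = 887.2 kg/s


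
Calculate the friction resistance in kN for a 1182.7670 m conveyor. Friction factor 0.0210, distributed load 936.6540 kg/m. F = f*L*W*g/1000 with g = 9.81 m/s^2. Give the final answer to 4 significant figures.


F = 0.0210 * 1182.7670 * 936.6540 * 9.81 / 1000
F = 228.2 kN


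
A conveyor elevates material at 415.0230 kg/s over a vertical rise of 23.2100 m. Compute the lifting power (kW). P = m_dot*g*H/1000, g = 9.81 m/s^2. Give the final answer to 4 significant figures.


P = 415.0230 * 9.81 * 23.2100 / 1000
P = 94.50 kW


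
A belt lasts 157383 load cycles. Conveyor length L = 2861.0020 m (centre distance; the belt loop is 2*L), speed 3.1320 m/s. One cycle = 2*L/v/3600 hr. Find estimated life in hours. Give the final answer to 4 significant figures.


cycle_time = 2 * 2861.0020 / 3.1320 / 3600 = 0.507486 hr
life = 157383 * 0.507486 = 79870 hours


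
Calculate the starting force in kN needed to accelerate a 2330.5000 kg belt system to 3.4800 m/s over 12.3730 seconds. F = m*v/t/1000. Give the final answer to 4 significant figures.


F = 2330.5000 * 3.4800 / 12.3730 / 1000
F = 0.6555 kN


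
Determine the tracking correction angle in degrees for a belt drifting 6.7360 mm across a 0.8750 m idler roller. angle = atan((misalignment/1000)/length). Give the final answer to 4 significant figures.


misalign_m = 6.7360 / 1000 = 0.006736 m
angle = atan(0.006736 / 0.8750)
angle = 0.4411 deg


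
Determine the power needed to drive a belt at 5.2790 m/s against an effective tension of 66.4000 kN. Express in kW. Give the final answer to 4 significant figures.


P = Te * v = 66.4000 * 5.2790
P = 350.5 kW


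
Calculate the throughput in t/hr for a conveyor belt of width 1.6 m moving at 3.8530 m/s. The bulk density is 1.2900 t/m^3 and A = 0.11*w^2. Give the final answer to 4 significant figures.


A = 0.11 * 1.6^2 = 0.2816 m^2
C = 0.2816 * 3.8530 * 1.2900 * 3600
C = 5039 t/hr


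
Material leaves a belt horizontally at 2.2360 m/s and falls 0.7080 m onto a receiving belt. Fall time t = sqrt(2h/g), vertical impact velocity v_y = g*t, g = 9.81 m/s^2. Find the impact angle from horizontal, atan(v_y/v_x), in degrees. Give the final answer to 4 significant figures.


t = sqrt(2*0.7080/9.81) = 0.379924 s
v_y = 9.81 * 0.379924 = 3.72705 m/s
angle = atan(3.72705 / 2.2360) = 59.04 deg


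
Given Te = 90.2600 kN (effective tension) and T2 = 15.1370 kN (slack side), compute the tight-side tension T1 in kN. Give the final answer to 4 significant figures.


T1 = Te + T2 = 90.2600 + 15.1370
T1 = 105.4 kN


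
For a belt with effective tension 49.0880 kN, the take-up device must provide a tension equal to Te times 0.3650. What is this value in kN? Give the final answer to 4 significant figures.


T_tu = 49.0880 * 0.3650
T_tu = 17.92 kN


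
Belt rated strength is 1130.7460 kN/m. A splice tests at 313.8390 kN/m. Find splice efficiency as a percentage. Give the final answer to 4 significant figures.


Eff = 313.8390 / 1130.7460 * 100
Eff = 27.76 %


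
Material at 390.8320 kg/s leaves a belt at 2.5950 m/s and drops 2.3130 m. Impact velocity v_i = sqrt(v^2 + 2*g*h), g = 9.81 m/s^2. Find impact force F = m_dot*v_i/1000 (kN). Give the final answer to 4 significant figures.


v_i = sqrt(2.5950^2 + 2*9.81*2.3130) = 7.21908 m/s
F = 390.8320 * 7.21908 / 1000
F = 2.821 kN


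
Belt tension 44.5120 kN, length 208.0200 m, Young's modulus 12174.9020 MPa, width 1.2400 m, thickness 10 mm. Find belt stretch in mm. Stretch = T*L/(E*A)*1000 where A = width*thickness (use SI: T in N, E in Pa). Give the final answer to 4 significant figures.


A = 1.2400 * 0.01 = 0.01240 m^2
Stretch = 44.5120*1000 * 208.0200 / (12174.9020e6 * 0.01240) * 1000
Stretch = 61.33 mm


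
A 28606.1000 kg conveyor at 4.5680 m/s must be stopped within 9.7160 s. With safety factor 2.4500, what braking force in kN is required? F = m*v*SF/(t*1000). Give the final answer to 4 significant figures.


F = 28606.1000 * 4.5680 / 9.7160 * 2.4500 / 1000
F = 32.95 kN


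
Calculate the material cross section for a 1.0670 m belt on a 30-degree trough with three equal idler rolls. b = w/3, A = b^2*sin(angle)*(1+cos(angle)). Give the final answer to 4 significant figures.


b = 1.0670/3 = 0.355667 m
A = 0.355667^2 * sin(30 deg) * (1 + cos(30 deg))
A = 0.1180 m^2


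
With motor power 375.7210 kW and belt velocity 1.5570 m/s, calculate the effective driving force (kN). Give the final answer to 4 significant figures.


Te = P / v = 375.7210 / 1.5570
Te = 241.3 kN


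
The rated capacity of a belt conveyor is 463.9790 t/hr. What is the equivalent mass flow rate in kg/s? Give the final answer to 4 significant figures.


m_dot = 463.9790 * 1000 / 3600
m_dot = 128.9 kg/s


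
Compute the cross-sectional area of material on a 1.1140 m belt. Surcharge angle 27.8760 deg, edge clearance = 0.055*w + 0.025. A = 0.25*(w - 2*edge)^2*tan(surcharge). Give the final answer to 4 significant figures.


edge = 0.055*1.1140 + 0.025 = 0.08627 m
ew = 1.1140 - 2*0.08627 = 0.94146 m
A = 0.25 * 0.94146^2 * tan(27.8760 deg)
A = 0.1172 m^2


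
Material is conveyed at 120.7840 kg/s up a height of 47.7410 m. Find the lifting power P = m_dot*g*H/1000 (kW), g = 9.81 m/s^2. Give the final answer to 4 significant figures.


P = 120.7840 * 9.81 * 47.7410 / 1000
P = 56.57 kW


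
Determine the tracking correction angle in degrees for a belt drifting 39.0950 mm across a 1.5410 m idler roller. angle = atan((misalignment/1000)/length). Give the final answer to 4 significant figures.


misalign_m = 39.0950 / 1000 = 0.039095 m
angle = atan(0.039095 / 1.5410)
angle = 1.453 deg


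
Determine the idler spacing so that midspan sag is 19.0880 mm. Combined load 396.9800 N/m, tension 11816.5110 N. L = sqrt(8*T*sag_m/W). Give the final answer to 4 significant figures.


sag = 19.0880/1000 = 0.019088 m
L = sqrt(8 * 11816.5110 * 0.019088 / 396.9800)
L = 2.132 m


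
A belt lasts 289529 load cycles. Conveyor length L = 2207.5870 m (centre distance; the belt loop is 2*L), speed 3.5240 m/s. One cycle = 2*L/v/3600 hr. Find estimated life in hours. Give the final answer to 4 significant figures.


cycle_time = 2 * 2207.5870 / 3.5240 / 3600 = 0.348024 hr
life = 289529 * 0.348024 = 100800 hours


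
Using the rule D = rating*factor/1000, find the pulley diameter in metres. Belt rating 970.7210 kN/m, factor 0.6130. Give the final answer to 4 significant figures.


D = 970.7210 * 0.6130 / 1000
D = 0.5951 m


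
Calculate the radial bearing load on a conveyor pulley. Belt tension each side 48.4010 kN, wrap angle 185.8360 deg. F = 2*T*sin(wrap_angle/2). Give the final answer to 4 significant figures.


F = 2 * 48.4010 * sin(185.8360/2 deg)
F = 96.68 kN


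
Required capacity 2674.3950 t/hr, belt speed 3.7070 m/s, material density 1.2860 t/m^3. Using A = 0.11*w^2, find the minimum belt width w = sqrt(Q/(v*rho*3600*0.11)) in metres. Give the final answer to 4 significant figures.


A_req = 2674.3950 / (3.7070 * 1.2860 * 3600) = 0.155833 m^2
w = sqrt(0.155833 / 0.11)
w = 1.190 m


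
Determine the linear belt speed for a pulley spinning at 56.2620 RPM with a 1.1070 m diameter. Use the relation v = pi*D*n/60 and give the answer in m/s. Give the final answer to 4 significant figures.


v = pi * 1.1070 * 56.2620 / 60
v = 3.261 m/s


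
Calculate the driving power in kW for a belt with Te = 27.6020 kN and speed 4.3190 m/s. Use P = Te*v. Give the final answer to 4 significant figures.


P = Te * v = 27.6020 * 4.3190
P = 119.2 kW


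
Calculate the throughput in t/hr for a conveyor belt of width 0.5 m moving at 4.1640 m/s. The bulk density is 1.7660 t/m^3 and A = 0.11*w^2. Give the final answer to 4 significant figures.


A = 0.11 * 0.5^2 = 0.0275 m^2
C = 0.0275 * 4.1640 * 1.7660 * 3600
C = 728.0 t/hr


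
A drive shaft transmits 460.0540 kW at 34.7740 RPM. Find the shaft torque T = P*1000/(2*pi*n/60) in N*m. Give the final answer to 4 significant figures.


omega = 2*pi*34.7740/60 = 3.64152 rad/s
T = 460.0540*1000 / 3.64152
T = 126300 N*m


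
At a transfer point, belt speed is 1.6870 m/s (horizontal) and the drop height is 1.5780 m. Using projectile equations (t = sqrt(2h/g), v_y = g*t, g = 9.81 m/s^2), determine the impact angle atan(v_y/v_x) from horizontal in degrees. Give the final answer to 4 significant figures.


t = sqrt(2*1.5780/9.81) = 0.567197 s
v_y = 9.81 * 0.567197 = 5.5642 m/s
angle = atan(5.5642 / 1.6870) = 73.13 deg


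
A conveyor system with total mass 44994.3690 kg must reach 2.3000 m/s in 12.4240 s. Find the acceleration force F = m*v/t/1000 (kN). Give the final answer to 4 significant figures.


F = 44994.3690 * 2.3000 / 12.4240 / 1000
F = 8.330 kN


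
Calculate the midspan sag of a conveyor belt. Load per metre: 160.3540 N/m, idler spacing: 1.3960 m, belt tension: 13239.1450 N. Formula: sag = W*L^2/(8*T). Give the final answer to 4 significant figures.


sag = 160.3540 * 1.3960^2 / (8 * 13239.1450)
sag = 0.002951 m


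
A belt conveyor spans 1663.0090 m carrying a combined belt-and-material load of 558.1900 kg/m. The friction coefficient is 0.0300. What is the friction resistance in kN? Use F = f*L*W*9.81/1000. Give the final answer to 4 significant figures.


F = 0.0300 * 1663.0090 * 558.1900 * 9.81 / 1000
F = 273.2 kN


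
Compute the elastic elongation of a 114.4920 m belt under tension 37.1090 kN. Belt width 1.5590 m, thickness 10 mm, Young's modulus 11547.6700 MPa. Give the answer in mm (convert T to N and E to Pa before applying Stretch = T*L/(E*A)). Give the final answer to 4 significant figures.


A = 1.5590 * 0.01 = 0.01559 m^2
Stretch = 37.1090*1000 * 114.4920 / (11547.6700e6 * 0.01559) * 1000
Stretch = 23.60 mm


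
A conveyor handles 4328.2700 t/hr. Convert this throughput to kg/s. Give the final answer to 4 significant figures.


m_dot = 4328.2700 * 1000 / 3600
m_dot = 1202 kg/s


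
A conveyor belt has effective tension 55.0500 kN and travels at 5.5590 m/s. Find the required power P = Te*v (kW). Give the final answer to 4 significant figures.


P = Te * v = 55.0500 * 5.5590
P = 306.0 kW


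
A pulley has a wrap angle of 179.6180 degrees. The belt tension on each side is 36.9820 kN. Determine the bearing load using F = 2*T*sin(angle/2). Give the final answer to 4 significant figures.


F = 2 * 36.9820 * sin(179.6180/2 deg)
F = 73.96 kN


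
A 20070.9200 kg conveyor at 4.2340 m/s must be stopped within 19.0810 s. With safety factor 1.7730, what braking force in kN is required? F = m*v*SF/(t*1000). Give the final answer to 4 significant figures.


F = 20070.9200 * 4.2340 / 19.0810 * 1.7730 / 1000
F = 7.896 kN


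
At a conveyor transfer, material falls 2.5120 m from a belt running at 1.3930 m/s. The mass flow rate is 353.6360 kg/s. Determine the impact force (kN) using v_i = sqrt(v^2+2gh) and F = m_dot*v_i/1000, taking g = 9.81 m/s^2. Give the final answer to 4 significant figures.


v_i = sqrt(1.3930^2 + 2*9.81*2.5120) = 7.15723 m/s
F = 353.6360 * 7.15723 / 1000
F = 2.531 kN


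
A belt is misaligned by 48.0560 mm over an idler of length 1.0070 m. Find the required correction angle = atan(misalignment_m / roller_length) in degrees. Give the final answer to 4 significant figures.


misalign_m = 48.0560 / 1000 = 0.048056 m
angle = atan(0.048056 / 1.0070)
angle = 2.732 deg


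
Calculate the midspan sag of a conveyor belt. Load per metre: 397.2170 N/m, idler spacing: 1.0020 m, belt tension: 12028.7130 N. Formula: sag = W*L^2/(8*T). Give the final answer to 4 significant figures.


sag = 397.2170 * 1.0020^2 / (8 * 12028.7130)
sag = 0.004144 m


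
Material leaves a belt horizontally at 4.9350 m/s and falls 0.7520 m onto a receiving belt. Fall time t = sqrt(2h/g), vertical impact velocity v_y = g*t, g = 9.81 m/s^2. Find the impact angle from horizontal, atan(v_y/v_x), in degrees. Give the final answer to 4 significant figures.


t = sqrt(2*0.7520/9.81) = 0.391552 s
v_y = 9.81 * 0.391552 = 3.84113 m/s
angle = atan(3.84113 / 4.9350) = 37.90 deg


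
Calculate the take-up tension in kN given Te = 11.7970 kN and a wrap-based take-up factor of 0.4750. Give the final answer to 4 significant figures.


T_tu = 11.7970 * 0.4750
T_tu = 5.604 kN


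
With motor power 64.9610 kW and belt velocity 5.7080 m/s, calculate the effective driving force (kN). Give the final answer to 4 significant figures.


Te = P / v = 64.9610 / 5.7080
Te = 11.38 kN


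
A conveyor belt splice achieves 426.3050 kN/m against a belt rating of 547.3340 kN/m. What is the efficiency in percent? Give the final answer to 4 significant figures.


Eff = 426.3050 / 547.3340 * 100
Eff = 77.89 %


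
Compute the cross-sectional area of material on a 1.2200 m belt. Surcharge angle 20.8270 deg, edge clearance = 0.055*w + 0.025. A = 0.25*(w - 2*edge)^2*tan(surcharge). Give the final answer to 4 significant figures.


edge = 0.055*1.2200 + 0.025 = 0.0921 m
ew = 1.2200 - 2*0.0921 = 1.0358 m
A = 0.25 * 1.0358^2 * tan(20.8270 deg)
A = 0.1020 m^2


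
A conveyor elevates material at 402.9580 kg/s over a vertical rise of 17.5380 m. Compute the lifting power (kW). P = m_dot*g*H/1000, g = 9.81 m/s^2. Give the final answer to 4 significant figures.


P = 402.9580 * 9.81 * 17.5380 / 1000
P = 69.33 kW


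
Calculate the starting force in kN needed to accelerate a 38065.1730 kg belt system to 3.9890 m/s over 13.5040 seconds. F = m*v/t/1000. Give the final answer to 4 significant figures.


F = 38065.1730 * 3.9890 / 13.5040 / 1000
F = 11.24 kN


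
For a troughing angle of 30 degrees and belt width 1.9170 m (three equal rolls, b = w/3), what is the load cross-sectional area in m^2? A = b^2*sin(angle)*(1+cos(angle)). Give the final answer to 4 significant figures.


b = 1.9170/3 = 0.639 m
A = 0.639^2 * sin(30 deg) * (1 + cos(30 deg))
A = 0.3810 m^2


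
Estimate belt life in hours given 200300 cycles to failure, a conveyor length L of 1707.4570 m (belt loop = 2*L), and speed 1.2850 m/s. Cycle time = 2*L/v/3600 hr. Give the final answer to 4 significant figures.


cycle_time = 2 * 1707.4570 / 1.2850 / 3600 = 0.7382 hr
life = 200300 * 0.7382 = 147900 hours


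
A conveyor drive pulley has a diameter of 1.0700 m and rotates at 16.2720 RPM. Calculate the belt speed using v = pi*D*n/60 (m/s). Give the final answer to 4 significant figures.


v = pi * 1.0700 * 16.2720 / 60
v = 0.9116 m/s


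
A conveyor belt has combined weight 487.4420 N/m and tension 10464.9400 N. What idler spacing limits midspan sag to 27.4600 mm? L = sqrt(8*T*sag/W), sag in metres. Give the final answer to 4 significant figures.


sag = 27.4600/1000 = 0.027460 m
L = sqrt(8 * 10464.9400 * 0.027460 / 487.4420)
L = 2.172 m


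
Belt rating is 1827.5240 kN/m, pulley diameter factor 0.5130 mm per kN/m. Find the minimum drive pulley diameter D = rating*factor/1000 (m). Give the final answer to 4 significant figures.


D = 1827.5240 * 0.5130 / 1000
D = 0.9375 m


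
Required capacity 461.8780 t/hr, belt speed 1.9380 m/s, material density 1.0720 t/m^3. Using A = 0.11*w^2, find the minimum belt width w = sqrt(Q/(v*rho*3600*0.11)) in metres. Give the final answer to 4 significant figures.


A_req = 461.8780 / (1.9380 * 1.0720 * 3600) = 0.0617556 m^2
w = sqrt(0.0617556 / 0.11)
w = 0.7493 m


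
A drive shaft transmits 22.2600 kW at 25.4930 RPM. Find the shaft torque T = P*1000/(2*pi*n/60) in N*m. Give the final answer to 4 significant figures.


omega = 2*pi*25.4930/60 = 2.66962 rad/s
T = 22.2600*1000 / 2.66962
T = 8338 N*m
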